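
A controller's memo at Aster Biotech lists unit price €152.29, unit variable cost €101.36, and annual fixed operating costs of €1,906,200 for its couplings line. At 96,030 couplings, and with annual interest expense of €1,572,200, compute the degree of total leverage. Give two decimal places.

Total contribution margin = 96,030 × €50.93 = €4,890,807.90.
Subtracting fixed costs: EBIT = €4,890,807.90 − €1,906,200 = €2,984,607.90. Interest = €1,572,200.00.
DOL = €4,890,807.90 ÷ €2,984,607.90 = 1.6387; DFL = €2,984,607.90 ÷ €1,412,407.90 = 2.1131.
Combined leverage = 1.6387 × 2.1131 = 3.4627.

3.46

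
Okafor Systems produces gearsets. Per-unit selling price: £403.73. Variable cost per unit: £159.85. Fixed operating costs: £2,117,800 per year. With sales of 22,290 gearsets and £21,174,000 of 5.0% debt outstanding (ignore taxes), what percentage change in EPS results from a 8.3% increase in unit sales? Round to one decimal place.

+20.0%

Contribution at this volume is 22,290 × £243.88 = £5,436,085.20.
Subtracting fixed costs: EBIT = £5,436,085.20 − £2,117,800 = £3,318,285.20.
After interest of £1,058,700.00, pre-tax earnings = £2,259,585.20.
Degree of combined leverage = contribution ÷ (EBIT − I) = £5,436,085.20 ÷ £2,259,585.20 = 2.4058.
EPS therefore changes by 2.4058 × (+8.3%) = +20.0%.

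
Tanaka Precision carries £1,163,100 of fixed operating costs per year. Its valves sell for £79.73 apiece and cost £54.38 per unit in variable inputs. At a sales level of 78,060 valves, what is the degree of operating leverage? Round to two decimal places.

2.43

Total contribution margin = 78,060 × £25.35 = £1,978,821.00.
EBIT = £1,978,821.00 − £1,163,100 = £815,721.00.
DOL = contribution ÷ EBIT = £1,978,821.00 ÷ £815,721.00 = 2.4259.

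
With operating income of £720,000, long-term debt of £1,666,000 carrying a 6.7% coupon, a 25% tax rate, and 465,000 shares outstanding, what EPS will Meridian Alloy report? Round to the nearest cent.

£0.98

Interest = £111,622.00, so EBT = £720,000 − £111,622.00 = £608,378.00.
Net income = £608,378.00 × (1 − 0.25) = £456,283.50.
Per share: £456,283.50 / 465,000 shares = £0.98.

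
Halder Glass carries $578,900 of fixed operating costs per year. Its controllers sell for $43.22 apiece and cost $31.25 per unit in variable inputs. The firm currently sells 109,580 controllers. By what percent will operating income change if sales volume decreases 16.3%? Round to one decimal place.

-29.2%

Contribution at this volume is 109,580 × $11.97 = $1,311,672.60.
EBIT = $1,311,672.60 − $578,900 = $732,772.60.
Degree of operating leverage = $1,311,672.60 / $732,772.60 = 1.7900.
Operating income changes by 1.7900 × -16.3% = -29.2%.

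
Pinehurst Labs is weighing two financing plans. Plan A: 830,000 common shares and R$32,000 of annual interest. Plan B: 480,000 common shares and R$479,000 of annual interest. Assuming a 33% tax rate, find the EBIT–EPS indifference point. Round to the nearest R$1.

R$1,092,029

Set EPS_A = EPS_B: (EBIT − R$32,000)(1 − 0.33) ÷ 830,000 = (EBIT − R$479,000)(1 − 0.33) ÷ 480,000.
The (1 − t) factor cancels: (EBIT − 32,000) × 480,000 = (EBIT − 479,000) × 830,000.
Solving, EBIT = (479,000·830,000 − 32,000·480,000) / (830,000 − 480,000) = 382,210,000,000 / 350,000 = 1,092,028.57.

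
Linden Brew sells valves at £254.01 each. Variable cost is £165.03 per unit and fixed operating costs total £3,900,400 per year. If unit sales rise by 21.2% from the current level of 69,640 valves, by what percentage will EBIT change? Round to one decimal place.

+57.2%

Total contribution margin = 69,640 × £88.98 = £6,196,567.20.
EBIT = £6,196,567.20 − £3,900,400 = £2,296,167.20.
DOL = contribution ÷ EBIT = £6,196,567.20 ÷ £2,296,167.20 = 2.6987.
So EBIT moves 2.6987 × (+21.2%) = +57.2%.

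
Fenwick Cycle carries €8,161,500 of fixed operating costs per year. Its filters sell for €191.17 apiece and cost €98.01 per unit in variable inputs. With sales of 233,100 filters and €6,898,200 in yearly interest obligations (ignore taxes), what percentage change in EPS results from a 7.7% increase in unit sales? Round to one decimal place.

+25.1%

Contribution at this volume is 233,100 × €93.16 = €21,715,596.00.
EBIT = €21,715,596.00 − €8,161,500 = €13,554,096.00.
Interest = €6,898,200.00, so EBIT − I = €6,655,896.00.
DCL = total CM / (EBIT − I) = €21,715,596.00 / €6,655,896.00 = 3.2626.
%ΔEPS = DCL × %ΔSales = 3.2626 × +7.7% = +25.1%.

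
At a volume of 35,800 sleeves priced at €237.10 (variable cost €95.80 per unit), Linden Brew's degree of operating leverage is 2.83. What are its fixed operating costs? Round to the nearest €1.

€3,271,070

Total contribution margin = 35,800 × €141.30 = €5,058,540.00.
Since DOL = CM ÷ EBIT, EBIT = €5,058,540.00 ÷ 2.83 = €1,787,469.96.
And FC = contribution − EBIT = €5,058,540.00 − €1,787,469.96 = €3,271,070.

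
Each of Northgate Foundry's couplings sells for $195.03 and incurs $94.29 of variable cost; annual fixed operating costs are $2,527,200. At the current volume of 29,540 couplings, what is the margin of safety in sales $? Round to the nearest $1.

$868,593

Unit CM = price − variable cost = $195.03 − $94.29 = $100.74. Break-even units = $2,527,200 ÷ $100.74 = 25,086.36; break-even revenue = 25,086.36 × $195.03 = $4,892,592.97.
Current sales = 29,540 × $195.03 = $5,761,186.20.
Margin of safety = $5,761,186.20 − $4,892,592.97 = $868,593.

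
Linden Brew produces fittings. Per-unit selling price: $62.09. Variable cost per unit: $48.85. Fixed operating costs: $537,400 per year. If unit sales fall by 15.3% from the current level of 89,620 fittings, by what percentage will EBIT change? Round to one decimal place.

-28.0%

Contribution at this volume is 89,620 × $13.24 = $1,186,568.80.
EBIT = $1,186,568.80 − $537,400 = $649,168.80.
Degree of operating leverage = $1,186,568.80 / $649,168.80 = 1.8278.
Operating income changes by 1.8278 × -15.3% = -28.0%.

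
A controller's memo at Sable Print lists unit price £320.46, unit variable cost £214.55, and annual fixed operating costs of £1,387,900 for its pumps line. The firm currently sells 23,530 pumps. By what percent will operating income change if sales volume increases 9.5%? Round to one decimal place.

+21.4%

At 23,530 units, contribution = 23,530 × £105.91 = £2,492,062.30.
Subtracting fixed costs: EBIT = £2,492,062.30 − £1,387,900 = £1,104,162.30.
DOL = contribution ÷ EBIT = £2,492,062.30 ÷ £1,104,162.30 = 2.2570.
%ΔEBIT = DOL × %ΔSales = 2.2570 × +9.5% = +21.4%.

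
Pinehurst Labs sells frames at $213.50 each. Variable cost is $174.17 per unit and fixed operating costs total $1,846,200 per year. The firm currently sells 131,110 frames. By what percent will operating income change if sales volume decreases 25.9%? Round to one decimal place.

-40.3%

Contribution at this volume is 131,110 × $39.33 = $5,156,556.30.
Subtracting fixed costs: EBIT = $5,156,556.30 − $1,846,200 = $3,310,356.30.
DOL = contribution ÷ EBIT = $5,156,556.30 ÷ $3,310,356.30 = 1.5577.
So EBIT moves 1.5577 × (-25.9%) = -40.3%.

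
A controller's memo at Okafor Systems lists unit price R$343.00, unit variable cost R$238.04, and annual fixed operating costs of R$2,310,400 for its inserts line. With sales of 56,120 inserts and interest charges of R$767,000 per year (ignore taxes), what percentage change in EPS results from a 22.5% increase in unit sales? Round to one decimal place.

At 56,120 units, contribution = 56,120 × R$104.96 = R$5,890,355.20.
Operating income = contribution − fixed costs = R$5,890,355.20 − R$2,310,400 = R$3,579,955.20.
Interest = R$767,000.00, so EBIT − I = R$2,812,955.20.
DCL = total CM / (EBIT − I) = R$5,890,355.20 / R$2,812,955.20 = 2.0940.
EPS therefore changes by 2.0940 × (+22.5%) = +47.1%.

+47.1%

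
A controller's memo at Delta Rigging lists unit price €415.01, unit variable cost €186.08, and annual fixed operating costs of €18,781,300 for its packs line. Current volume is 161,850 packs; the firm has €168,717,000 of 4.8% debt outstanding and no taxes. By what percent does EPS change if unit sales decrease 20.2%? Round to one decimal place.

-73.6%

Total contribution margin = 161,850 × €228.93 = €37,052,320.50.
Operating income = contribution − fixed costs = €37,052,320.50 − €18,781,300 = €18,271,020.50.
After interest of €8,098,416.00, pre-tax earnings = €10,172,604.50.
DCL = total CM / (EBIT − I) = €37,052,320.50 / €10,172,604.50 = 3.6424.
%ΔEPS = DCL × %ΔSales = 3.6424 × -20.2% = -73.6%.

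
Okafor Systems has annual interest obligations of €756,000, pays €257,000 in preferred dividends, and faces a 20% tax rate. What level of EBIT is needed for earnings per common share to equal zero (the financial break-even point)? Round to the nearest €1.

€1,077,250

Grossing the preferred dividend up to pre-tax terms: €257,000 / (1 − 0.20) = €321,250.00.
EPS = 0 when EBIT covers interest plus the pre-tax preferred burden: €756,000 + €321,250.00 = €1,077,250.00.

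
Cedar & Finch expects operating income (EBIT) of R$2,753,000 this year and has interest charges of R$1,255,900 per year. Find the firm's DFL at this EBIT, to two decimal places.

Annual interest charges come to R$1,255,900.00.
DFL = EBIT ÷ (EBIT − I) = R$2,753,000 ÷ (R$2,753,000 − R$1,255,900.00) = R$2,753,000 ÷ R$1,497,100.00 = 1.8389.

1.84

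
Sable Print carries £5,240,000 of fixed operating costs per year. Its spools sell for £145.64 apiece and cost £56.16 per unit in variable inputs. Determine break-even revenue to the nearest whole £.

CM per unit = £145.64 − £56.16 = £89.48; CM ratio = £89.48 / £145.64 = 0.6144.
Break-even revenue = fixed costs × price ÷ CM = £5,240,000 × £145.64 ÷ £89.48 = £8,528,762.

£8,528,762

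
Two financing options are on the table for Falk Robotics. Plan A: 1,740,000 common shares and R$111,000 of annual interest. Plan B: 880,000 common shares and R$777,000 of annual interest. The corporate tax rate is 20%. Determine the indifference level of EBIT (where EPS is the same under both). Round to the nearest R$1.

R$1,458,488

At indifference, (EBIT − 111,000)(1 − t)/1,740,000 = (EBIT − 777,000)(1 − t)/880,000.
Cancelling (1 − t) and cross-multiplying: 880,000·(EBIT − 111,000) = 1,740,000·(EBIT − 777,000).
Solving, EBIT = (777,000·1,740,000 − 111,000·880,000) / (1,740,000 − 880,000) = 1,254,300,000,000 / 860,000 = 1,458,488.37.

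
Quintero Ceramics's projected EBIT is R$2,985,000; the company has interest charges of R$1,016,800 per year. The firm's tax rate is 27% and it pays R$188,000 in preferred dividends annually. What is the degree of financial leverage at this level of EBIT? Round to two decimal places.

1.74

Annual interest charges come to R$1,016,800.00.
Preferred dividends grossed up pre-tax: R$188,000 / (1 − 0.27) = R$257,534.25.
DFL = EBIT ÷ [EBIT − I − D_p/(1−t)] = R$2,985,000 ÷ [R$2,985,000 − R$1,016,800.00 − R$257,534.25] = R$2,985,000 ÷ R$1,710,665.75 = 1.7449.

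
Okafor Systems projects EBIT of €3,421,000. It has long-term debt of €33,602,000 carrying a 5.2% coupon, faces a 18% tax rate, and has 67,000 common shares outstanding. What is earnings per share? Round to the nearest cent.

Interest = €1,747,304.00, so EBT = €3,421,000 − €1,747,304.00 = €1,673,696.00.
After tax at 18%: net income = €1,673,696.00 × 0.82 = €1,372,430.72.
EPS = €1,372,430.72 ÷ 67,000 = €20.48.

€20.48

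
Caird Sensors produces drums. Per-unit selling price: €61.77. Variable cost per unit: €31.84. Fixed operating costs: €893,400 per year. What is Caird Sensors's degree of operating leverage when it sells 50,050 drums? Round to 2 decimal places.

2.48

Total contribution margin = 50,050 × €29.93 = €1,497,996.50.
Subtracting fixed costs: EBIT = €1,497,996.50 − €893,400 = €604,596.50.
Degree of operating leverage = €1,497,996.50 / €604,596.50 = 2.4777.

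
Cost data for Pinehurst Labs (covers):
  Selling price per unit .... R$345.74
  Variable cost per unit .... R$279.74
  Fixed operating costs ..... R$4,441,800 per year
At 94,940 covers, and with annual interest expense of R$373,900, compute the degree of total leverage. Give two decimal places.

Contribution at this volume is 94,940 × R$66.00 = R$6,266,040.00.
EBIT = R$6,266,040.00 − R$4,441,800 = R$1,824,240.00. Interest = R$373,900.00.
DOL = R$6,266,040.00 ÷ R$1,824,240.00 = 3.4349; DFL = R$1,824,240.00 ÷ R$1,450,340.00 = 1.2578.
Combined leverage = 3.4349 × 1.2578 = 4.3204.

4.32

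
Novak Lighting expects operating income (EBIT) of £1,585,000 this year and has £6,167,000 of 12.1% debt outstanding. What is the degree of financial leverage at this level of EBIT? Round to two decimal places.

1.89

Annual interest charges come to £746,207.00.
Degree of financial leverage = EBIT / (EBIT − interest) = £1,585,000 / £838,793.00 = 1.8896.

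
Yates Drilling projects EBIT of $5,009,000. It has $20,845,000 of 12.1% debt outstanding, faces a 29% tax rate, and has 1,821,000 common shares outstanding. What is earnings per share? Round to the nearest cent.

Interest = $2,522,245.00, so EBT = $5,009,000 − $2,522,245.00 = $2,486,755.00.
Net income = $2,486,755.00 × (1 − 0.29) = $1,765,596.05.
Per share: $1,765,596.05 / 1,821,000 shares = $0.97.

$0.97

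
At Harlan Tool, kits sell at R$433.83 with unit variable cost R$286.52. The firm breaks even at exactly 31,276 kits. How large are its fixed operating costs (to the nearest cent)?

Unit CM = price − variable cost = R$433.83 − R$286.52 = R$147.31.
Since BE = FC / CM, FC = 31,276 × R$147.31 = R$4,607,267.56.

R$4,607,267.56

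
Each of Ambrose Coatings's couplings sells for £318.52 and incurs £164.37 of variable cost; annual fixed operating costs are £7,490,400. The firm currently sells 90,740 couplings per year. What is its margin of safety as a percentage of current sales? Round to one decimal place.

Each unit contributes £318.52 − £164.37 = £154.15. Break-even units = £7,490,400 ÷ £154.15 = 48,591.63; break-even revenue = 48,591.63 × £318.52 = £15,477,406.47.
Current sales = 90,740 × £318.52 = £28,902,504.80.
Margin of safety = (£28,902,504.80 − £15,477,406.47) ÷ £28,902,504.80 = 46.4%.

46.4%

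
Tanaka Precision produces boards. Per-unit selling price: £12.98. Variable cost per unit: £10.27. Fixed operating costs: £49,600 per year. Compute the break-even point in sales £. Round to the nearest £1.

£237,568

CM per unit = £12.98 − £10.27 = £2.71; CM ratio = £2.71 / £12.98 = 0.2088.
Break-even sales = FC ÷ CM ratio = £49,600 × £12.98 / £2.71 = £237,568.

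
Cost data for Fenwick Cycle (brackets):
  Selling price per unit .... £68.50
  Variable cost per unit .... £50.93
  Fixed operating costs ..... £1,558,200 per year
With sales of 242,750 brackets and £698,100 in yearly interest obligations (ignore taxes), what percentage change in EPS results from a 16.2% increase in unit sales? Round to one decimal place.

At 242,750 units, contribution = 242,750 × £17.57 = £4,265,117.50.
Subtracting fixed costs: EBIT = £4,265,117.50 − £1,558,200 = £2,706,917.50.
After interest of £698,100.00, pre-tax earnings = £2,008,817.50.
Degree of combined leverage = contribution ÷ (EBIT − I) = £4,265,117.50 ÷ £2,008,817.50 = 2.1232.
EPS therefore changes by 2.1232 × (+16.2%) = +34.4%.

+34.4%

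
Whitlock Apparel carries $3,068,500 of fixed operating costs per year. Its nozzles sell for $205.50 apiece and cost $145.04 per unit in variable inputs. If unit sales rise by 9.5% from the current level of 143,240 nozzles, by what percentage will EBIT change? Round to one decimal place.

+14.7%

At 143,240 units, contribution = 143,240 × $60.46 = $8,660,290.40.
Subtracting fixed costs: EBIT = $8,660,290.40 − $3,068,500 = $5,591,790.40.
So DOL = total CM / EBIT = $8,660,290.40 / $5,591,790.40 = 1.5488.
%ΔEBIT = DOL × %ΔSales = 1.5488 × +9.5% = +14.7%.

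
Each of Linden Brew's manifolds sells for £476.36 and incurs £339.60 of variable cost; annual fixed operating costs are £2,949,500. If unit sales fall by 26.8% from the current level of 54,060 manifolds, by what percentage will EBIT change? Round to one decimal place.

-44.6%

Total contribution margin = 54,060 × £136.76 = £7,393,245.60.
Operating income = contribution − fixed costs = £7,393,245.60 − £2,949,500 = £4,443,745.60.
DOL = contribution ÷ EBIT = £7,393,245.60 ÷ £4,443,745.60 = 1.6637.
Operating income changes by 1.6637 × -26.8% = -44.6%.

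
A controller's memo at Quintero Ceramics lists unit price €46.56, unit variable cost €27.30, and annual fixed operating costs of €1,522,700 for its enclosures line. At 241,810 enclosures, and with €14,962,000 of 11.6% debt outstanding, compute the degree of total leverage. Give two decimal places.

3.33

Contribution at this volume is 241,810 × €19.26 = €4,657,260.60.
Operating income = contribution − fixed costs = €4,657,260.60 − €1,522,700 = €3,134,560.60. Interest = €1,735,592.00, so EBIT − I = €1,398,968.60.
Degree of total leverage = total CM / (EBIT − interest) = €4,657,260.60 / €1,398,968.60 = 3.3291.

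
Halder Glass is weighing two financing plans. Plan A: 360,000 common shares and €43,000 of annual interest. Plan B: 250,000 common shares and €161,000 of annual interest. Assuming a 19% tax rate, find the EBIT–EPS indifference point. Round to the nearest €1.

At indifference, (EBIT − 43,000)(1 − t)/360,000 = (EBIT − 161,000)(1 − t)/250,000.
The (1 − t) factor cancels: (EBIT − 43,000) × 250,000 = (EBIT − 161,000) × 360,000.
EBIT × (360,000 − 250,000) = 161,000 × 360,000 − 43,000 × 250,000 = 47,210,000,000, so EBIT = 47,210,000,000 ÷ 110,000 = 429,181.82.

€429,182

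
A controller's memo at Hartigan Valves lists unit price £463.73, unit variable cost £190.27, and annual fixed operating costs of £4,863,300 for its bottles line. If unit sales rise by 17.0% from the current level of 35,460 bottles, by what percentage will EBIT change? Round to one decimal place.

Total contribution margin = 35,460 × £273.46 = £9,696,891.60.
Operating income = contribution − fixed costs = £9,696,891.60 − £4,863,300 = £4,833,591.60.
So DOL = total CM / EBIT = £9,696,891.60 / £4,833,591.60 = 2.0061.
Operating income changes by 2.0061 × +17.0% = +34.1%.

+34.1%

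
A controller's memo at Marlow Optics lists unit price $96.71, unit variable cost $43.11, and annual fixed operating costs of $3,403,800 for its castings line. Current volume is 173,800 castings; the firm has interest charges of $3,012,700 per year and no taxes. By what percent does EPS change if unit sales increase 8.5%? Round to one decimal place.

At 173,800 units, contribution = 173,800 × $53.60 = $9,315,680.00.
Subtracting fixed costs: EBIT = $9,315,680.00 − $3,403,800 = $5,911,880.00.
Interest = $3,012,700.00, so EBIT − I = $2,899,180.00.
DCL = total CM / (EBIT − I) = $9,315,680.00 / $2,899,180.00 = 3.2132.
EPS therefore changes by 3.2132 × (+8.5%) = +27.3%.

+27.3%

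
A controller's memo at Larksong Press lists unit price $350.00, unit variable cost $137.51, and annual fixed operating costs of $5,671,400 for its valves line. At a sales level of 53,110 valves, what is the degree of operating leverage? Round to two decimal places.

Contribution at this volume is 53,110 × $212.49 = $11,285,343.90.
Subtracting fixed costs: EBIT = $11,285,343.90 − $5,671,400 = $5,613,943.90.
Degree of operating leverage = $11,285,343.90 / $5,613,943.90 = 2.0102.

2.01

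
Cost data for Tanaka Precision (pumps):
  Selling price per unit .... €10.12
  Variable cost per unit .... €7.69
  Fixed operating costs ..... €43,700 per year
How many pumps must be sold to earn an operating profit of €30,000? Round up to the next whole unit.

Contribution margin per unit = €10.12 − €7.69 = €2.43.
Need Q such that Q × €2.43 − €43,700 = €30,000, i.e. Q = €73,700 / €2.43 = 30,329.22 → 30,330.

30,330 pumps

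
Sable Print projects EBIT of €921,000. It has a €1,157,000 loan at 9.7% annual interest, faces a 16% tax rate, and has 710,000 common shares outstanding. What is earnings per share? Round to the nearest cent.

Interest = €112,229.00, so EBT = €921,000 − €112,229.00 = €808,771.00.
Net income = €808,771.00 × (1 − 0.16) = €679,367.64.
EPS = €679,367.64 ÷ 710,000 = €0.96.

€0.96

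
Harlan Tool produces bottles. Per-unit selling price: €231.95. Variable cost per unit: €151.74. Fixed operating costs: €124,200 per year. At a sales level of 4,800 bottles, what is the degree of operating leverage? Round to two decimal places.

At 4,800 units, contribution = 4,800 × €80.21 = €385,008.00.
EBIT = €385,008.00 − €124,200 = €260,808.00.
So DOL = total CM / EBIT = €385,008.00 / €260,808.00 = 1.4762.

1.48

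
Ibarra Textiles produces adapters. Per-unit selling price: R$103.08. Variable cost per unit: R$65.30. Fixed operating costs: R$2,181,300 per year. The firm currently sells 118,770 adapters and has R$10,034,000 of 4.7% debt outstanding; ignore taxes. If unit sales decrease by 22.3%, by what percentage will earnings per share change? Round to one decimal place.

-54.6%

Contribution at this volume is 118,770 × R$37.78 = R$4,487,130.60.
EBIT = R$4,487,130.60 − R$2,181,300 = R$2,305,830.60.
After interest of R$471,598.00, pre-tax earnings = R$1,834,232.60.
Degree of combined leverage = contribution ÷ (EBIT − I) = R$4,487,130.60 ÷ R$1,834,232.60 = 2.4463.
EPS therefore changes by 2.4463 × (-22.3%) = -54.6%.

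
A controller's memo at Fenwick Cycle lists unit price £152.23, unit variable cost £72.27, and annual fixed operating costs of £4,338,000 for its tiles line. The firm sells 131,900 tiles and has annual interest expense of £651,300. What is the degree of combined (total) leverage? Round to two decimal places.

Total contribution margin = 131,900 × £79.96 = £10,546,724.00.
Subtracting fixed costs: EBIT = £10,546,724.00 − £4,338,000 = £6,208,724.00. Interest = £651,300.00.
DOL = £10,546,724.00 ÷ £6,208,724.00 = 1.6987; DFL = £6,208,724.00 ÷ £5,557,424.00 = 1.1172.
Combined leverage = 1.6987 × 1.1172 = 1.8978.

1.90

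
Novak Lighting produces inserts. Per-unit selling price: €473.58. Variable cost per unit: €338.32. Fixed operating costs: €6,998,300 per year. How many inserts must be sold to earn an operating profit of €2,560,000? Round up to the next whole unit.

70,667 inserts

Unit CM = price − variable cost = €473.58 − €338.32 = €135.26.
Units = (FC + target) / CM = (€6,998,300 + €2,560,000) / €135.26 = 70,666.12, so 70,667 inserts.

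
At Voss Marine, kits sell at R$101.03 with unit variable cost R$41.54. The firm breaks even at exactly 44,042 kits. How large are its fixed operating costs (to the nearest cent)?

R$2,620,058.58

Contribution margin per unit = R$101.03 − R$41.54 = R$59.49.
Since BE = FC / CM, FC = 44,042 × R$59.49 = R$2,620,058.58.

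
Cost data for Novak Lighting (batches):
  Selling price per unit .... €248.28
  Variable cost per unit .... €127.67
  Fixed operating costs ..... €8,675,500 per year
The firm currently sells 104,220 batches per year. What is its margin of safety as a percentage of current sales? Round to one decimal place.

Each unit contributes €248.28 − €127.67 = €120.61. Break-even units = €8,675,500 ÷ €120.61 = 71,930.19; break-even revenue = 71,930.19 × €248.28 = €17,858,827.13.
Current sales = 104,220 × €248.28 = €25,875,741.60.
Margin of safety = (€25,875,741.60 − €17,858,827.13) ÷ €25,875,741.60 = 31.0%.

31.0%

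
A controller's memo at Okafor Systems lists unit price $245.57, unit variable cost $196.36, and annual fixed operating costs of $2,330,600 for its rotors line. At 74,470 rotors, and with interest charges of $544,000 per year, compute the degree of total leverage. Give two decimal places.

Contribution at this volume is 74,470 × $49.21 = $3,664,668.70.
Subtracting fixed costs: EBIT = $3,664,668.70 − $2,330,600 = $1,334,068.70. Interest = $544,000.00, so EBIT − I = $790,068.70.
Degree of total leverage = total CM / (EBIT − interest) = $3,664,668.70 / $790,068.70 = 4.6384.

4.64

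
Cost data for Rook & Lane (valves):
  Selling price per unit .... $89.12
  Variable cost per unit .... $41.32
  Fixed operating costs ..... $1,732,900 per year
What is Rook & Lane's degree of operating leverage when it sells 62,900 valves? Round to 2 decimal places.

At 62,900 units, contribution = 62,900 × $47.80 = $3,006,620.00.
Operating income = contribution − fixed costs = $3,006,620.00 − $1,732,900 = $1,273,720.00.
DOL = contribution ÷ EBIT = $3,006,620.00 ÷ $1,273,720.00 = 2.3605.

2.36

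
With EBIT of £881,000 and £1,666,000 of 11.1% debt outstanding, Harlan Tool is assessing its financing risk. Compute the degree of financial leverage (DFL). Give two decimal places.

1.27

Annual interest charges come to £184,926.00.
DFL = EBIT ÷ (EBIT − I) = £881,000 ÷ (£881,000 − £184,926.00) = £881,000 ÷ £696,074.00 = 1.2657.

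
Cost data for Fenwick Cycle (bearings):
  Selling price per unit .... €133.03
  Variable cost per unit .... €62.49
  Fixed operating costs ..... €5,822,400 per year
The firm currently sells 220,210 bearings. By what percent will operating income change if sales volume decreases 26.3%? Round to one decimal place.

Contribution at this volume is 220,210 × €70.54 = €15,533,613.40.
EBIT = €15,533,613.40 − €5,822,400 = €9,711,213.40.
DOL = contribution ÷ EBIT = €15,533,613.40 ÷ €9,711,213.40 = 1.5996.
Operating income changes by 1.5996 × -26.3% = -42.1%.

-42.1%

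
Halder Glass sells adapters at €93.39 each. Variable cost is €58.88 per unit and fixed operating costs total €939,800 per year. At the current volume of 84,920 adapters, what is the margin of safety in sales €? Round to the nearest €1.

Contribution margin per unit = €93.39 − €58.88 = €34.51. Break-even units = €939,800 ÷ €34.51 = 27,232.69; break-even revenue = 27,232.69 × €93.39 = €2,543,260.56.
Actual sales revenue = 84,920 × €93.39 = €7,930,678.80.
Margin of safety = €7,930,678.80 − €2,543,260.56 = €5,387,418.

€5,387,418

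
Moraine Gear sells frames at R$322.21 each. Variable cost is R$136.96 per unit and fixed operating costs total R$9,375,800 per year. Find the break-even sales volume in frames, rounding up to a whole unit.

50,612 frames

Unit CM = price − variable cost = R$322.21 − R$136.96 = R$185.25.
Break-even volume = fixed costs ÷ CM per unit = R$9,375,800 ÷ R$185.25 = 50,611.61, so 50,612 frames.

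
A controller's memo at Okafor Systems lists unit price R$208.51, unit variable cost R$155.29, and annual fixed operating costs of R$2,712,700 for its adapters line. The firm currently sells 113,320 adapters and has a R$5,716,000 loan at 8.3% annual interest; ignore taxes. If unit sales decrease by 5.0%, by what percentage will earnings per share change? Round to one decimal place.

-10.6%

Contribution at this volume is 113,320 × R$53.22 = R$6,030,890.40.
Operating income = contribution − fixed costs = R$6,030,890.40 − R$2,712,700 = R$3,318,190.40.
Interest = R$474,428.00, so EBIT − I = R$2,843,762.40.
Degree of combined leverage = contribution ÷ (EBIT − I) = R$6,030,890.40 ÷ R$2,843,762.40 = 2.1207.
EPS therefore changes by 2.1207 × (-5.0%) = -10.6%.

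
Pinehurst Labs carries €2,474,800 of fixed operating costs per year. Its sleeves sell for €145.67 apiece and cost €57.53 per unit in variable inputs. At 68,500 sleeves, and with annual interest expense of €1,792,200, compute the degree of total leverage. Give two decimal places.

At 68,500 units, contribution = 68,500 × €88.14 = €6,037,590.00.
Subtracting fixed costs: EBIT = €6,037,590.00 − €2,474,800 = €3,562,790.00. Interest = €1,792,200.00, so EBIT − I = €1,770,590.00.
Degree of total leverage = total CM / (EBIT − interest) = €6,037,590.00 / €1,770,590.00 = 3.4099.

3.41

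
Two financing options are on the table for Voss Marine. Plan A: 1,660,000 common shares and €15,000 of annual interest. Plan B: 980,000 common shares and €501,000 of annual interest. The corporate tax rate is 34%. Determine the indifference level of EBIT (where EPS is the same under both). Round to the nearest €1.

Set EPS_A = EPS_B: (EBIT − €15,000)(1 − 0.34) ÷ 1,660,000 = (EBIT − €501,000)(1 − 0.34) ÷ 980,000.
Cancelling (1 − t) and cross-multiplying: 980,000·(EBIT − 15,000) = 1,660,000·(EBIT − 501,000).
Solving, EBIT = (501,000·1,660,000 − 15,000·980,000) / (1,660,000 − 980,000) = 816,960,000,000 / 680,000 = 1,201,411.76.

€1,201,412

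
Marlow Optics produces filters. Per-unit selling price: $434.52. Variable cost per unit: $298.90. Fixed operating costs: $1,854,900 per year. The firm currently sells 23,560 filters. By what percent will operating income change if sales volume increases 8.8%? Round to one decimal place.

Contribution at this volume is 23,560 × $135.62 = $3,195,207.20.
Subtracting fixed costs: EBIT = $3,195,207.20 − $1,854,900 = $1,340,307.20.
So DOL = total CM / EBIT = $3,195,207.20 / $1,340,307.20 = 2.3839.
So EBIT moves 2.3839 × (+8.8%) = +21.0%.

+21.0%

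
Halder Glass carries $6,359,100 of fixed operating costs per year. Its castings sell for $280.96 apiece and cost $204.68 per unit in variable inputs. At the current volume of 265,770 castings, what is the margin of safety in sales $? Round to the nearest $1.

$51,248,443

Unit CM = price − variable cost = $280.96 − $204.68 = $76.28. Break-even units = $6,359,100 ÷ $76.28 = 83,365.23; break-even revenue = 83,365.23 × $280.96 = $23,422,295.96.
Current sales = 265,770 × $280.96 = $74,670,739.20.
Margin of safety = $74,670,739.20 − $23,422,295.96 = $51,248,443.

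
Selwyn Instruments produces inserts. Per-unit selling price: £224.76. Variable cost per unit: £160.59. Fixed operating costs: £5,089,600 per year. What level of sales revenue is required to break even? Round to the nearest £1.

CM per unit = £224.76 − £160.59 = £64.17; CM ratio = £64.17 / £224.76 = 0.2855.
Break-even revenue = fixed costs × price ÷ CM = £5,089,600 × £224.76 ÷ £64.17 = £17,826,687.

£17,826,687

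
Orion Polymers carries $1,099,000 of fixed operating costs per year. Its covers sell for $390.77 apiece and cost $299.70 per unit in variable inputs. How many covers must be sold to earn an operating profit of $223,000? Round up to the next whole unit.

Contribution margin per unit = $390.77 − $299.70 = $91.07.
Need Q such that Q × $91.07 − $1,099,000 = $223,000, i.e. Q = $1,322,000 / $91.07 = 14,516.31 → 14,517.

14,517 covers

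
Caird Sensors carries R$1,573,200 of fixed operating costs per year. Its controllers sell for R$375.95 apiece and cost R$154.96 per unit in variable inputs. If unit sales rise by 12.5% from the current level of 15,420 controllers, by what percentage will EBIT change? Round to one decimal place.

Total contribution margin = 15,420 × R$220.99 = R$3,407,665.80.
Operating income = contribution − fixed costs = R$3,407,665.80 − R$1,573,200 = R$1,834,465.80.
DOL = contribution ÷ EBIT = R$3,407,665.80 ÷ R$1,834,465.80 = 1.8576.
Operating income changes by 1.8576 × +12.5% = +23.2%.

+23.2%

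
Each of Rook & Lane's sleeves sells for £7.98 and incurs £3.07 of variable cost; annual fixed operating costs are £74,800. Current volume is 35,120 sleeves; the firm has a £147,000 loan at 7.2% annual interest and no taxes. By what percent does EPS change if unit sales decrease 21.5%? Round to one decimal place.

-42.6%

At 35,120 units, contribution = 35,120 × £4.91 = £172,439.20.
EBIT = £172,439.20 − £74,800 = £97,639.20.
Interest = £10,584.00, so EBIT − I = £87,055.20.
DCL = total CM / (EBIT − I) = £172,439.20 / £87,055.20 = 1.9808.
%ΔEPS = DCL × %ΔSales = 1.9808 × -21.5% = -42.6%.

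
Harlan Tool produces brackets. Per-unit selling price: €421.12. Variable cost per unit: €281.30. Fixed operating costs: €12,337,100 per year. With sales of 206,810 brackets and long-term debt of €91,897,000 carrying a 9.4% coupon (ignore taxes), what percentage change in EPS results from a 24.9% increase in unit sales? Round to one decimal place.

+90.7%

Contribution at this volume is 206,810 × €139.82 = €28,916,174.20.
Operating income = contribution − fixed costs = €28,916,174.20 − €12,337,100 = €16,579,074.20.
Interest = €8,638,318.00, so EBIT − I = €7,940,756.20.
DCL = total CM / (EBIT − I) = €28,916,174.20 / €7,940,756.20 = 3.6415.
EPS therefore changes by 3.6415 × (+24.9%) = +90.7%.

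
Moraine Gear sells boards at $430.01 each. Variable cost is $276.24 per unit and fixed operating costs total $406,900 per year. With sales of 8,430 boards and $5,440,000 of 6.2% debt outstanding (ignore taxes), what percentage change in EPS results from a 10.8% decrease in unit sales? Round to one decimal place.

-25.4%

Total contribution margin = 8,430 × $153.77 = $1,296,281.10.
Operating income = contribution − fixed costs = $1,296,281.10 − $406,900 = $889,381.10.
After interest of $337,280.00, pre-tax earnings = $552,101.10.
Degree of combined leverage = contribution ÷ (EBIT − I) = $1,296,281.10 ÷ $552,101.10 = 2.3479.
EPS therefore changes by 2.3479 × (-10.8%) = -25.4%.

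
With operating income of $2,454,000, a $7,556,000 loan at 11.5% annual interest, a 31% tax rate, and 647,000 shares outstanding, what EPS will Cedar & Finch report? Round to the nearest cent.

$1.69

Pre-tax income = $2,454,000 − $868,940.00 = $1,585,060.00.
Net income = $1,585,060.00 × (1 − 0.31) = $1,093,691.40.
EPS = $1,093,691.40 ÷ 647,000 = $1.69.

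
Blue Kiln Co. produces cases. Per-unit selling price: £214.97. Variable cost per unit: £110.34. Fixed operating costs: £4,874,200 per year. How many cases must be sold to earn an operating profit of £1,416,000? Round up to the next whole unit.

Each unit contributes £214.97 − £110.34 = £104.63.
Need Q such that Q × £104.63 − £4,874,200 = £1,416,000, i.e. Q = £6,290,200 / £104.63 = 60,118.51 → 60,119.

60,119 cases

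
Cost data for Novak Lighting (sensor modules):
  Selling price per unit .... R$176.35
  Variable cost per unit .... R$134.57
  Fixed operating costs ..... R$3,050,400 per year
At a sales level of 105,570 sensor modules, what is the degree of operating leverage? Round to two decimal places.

3.24

At 105,570 units, contribution = 105,570 × R$41.78 = R$4,410,714.60.
Subtracting fixed costs: EBIT = R$4,410,714.60 − R$3,050,400 = R$1,360,314.60.
So DOL = total CM / EBIT = R$4,410,714.60 / R$1,360,314.60 = 3.2424.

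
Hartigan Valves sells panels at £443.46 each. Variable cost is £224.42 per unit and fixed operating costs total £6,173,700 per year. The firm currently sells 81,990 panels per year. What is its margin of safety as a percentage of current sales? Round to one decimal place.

65.6%

Unit CM = price − variable cost = £443.46 − £224.42 = £219.04. Break-even units = £6,173,700 ÷ £219.04 = 28,185.26; break-even revenue = 28,185.26 × £443.46 = £12,499,036.71.
Actual sales revenue = 81,990 × £443.46 = £36,359,285.40.
Margin of safety = (£36,359,285.40 − £12,499,036.71) ÷ £36,359,285.40 = 65.6%.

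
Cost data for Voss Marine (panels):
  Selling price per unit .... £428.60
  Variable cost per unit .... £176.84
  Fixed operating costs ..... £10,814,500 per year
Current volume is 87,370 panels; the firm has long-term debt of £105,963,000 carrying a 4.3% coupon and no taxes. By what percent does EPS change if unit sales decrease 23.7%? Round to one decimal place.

Total contribution margin = 87,370 × £251.76 = £21,996,271.20.
Operating income = contribution − fixed costs = £21,996,271.20 − £10,814,500 = £11,181,771.20.
After interest of £4,556,409.00, pre-tax earnings = £6,625,362.20.
DCL = total CM / (EBIT − I) = £21,996,271.20 / £6,625,362.20 = 3.3200.
EPS therefore changes by 3.3200 × (-23.7%) = -78.7%.

-78.7%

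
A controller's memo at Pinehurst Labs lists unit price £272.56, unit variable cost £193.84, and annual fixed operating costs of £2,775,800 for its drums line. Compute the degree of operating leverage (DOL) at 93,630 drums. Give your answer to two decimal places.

1.60

At 93,630 units, contribution = 93,630 × £78.72 = £7,370,553.60.
Subtracting fixed costs: EBIT = £7,370,553.60 − £2,775,800 = £4,594,753.60.
Degree of operating leverage = £7,370,553.60 / £4,594,753.60 = 1.6041.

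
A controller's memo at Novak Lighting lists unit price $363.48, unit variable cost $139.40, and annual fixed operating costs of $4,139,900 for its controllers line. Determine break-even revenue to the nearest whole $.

$6,715,329

CM per unit = $363.48 − $139.40 = $224.08; CM ratio = $224.08 / $363.48 = 0.6165.
Break-even sales = FC ÷ CM ratio = $4,139,900 × $363.48 / $224.08 = $6,715,329.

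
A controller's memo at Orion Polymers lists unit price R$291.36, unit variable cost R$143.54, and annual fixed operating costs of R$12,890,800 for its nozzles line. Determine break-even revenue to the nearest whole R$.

CM per unit = R$291.36 − R$143.54 = R$147.82; CM ratio = R$147.82 / R$291.36 = 0.5073.
Break-even sales = FC ÷ CM ratio = R$12,890,800 × R$291.36 / R$147.82 = R$25,408,358.

R$25,408,358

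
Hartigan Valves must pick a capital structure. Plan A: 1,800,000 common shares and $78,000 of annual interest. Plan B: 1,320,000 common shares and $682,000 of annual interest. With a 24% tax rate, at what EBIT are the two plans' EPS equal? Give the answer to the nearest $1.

At indifference, (EBIT − 78,000)(1 − t)/1,800,000 = (EBIT − 682,000)(1 − t)/1,320,000.
The (1 − t) factor cancels: (EBIT − 78,000) × 1,320,000 = (EBIT − 682,000) × 1,800,000.
Solving, EBIT = (682,000·1,800,000 − 78,000·1,320,000) / (1,800,000 − 1,320,000) = 1,124,640,000,000 / 480,000 = 2,343,000.00.

$2,343,000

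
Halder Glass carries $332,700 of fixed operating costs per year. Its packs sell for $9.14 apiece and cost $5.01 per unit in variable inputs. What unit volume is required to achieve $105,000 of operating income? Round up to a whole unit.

Unit CM = price − variable cost = $9.14 − $5.01 = $4.13.
Required volume = (fixed costs + target profit) ÷ CM = ($332,700 + $105,000) ÷ $4.13 = 105,980.63, so 105,981 packs.

105,981 packs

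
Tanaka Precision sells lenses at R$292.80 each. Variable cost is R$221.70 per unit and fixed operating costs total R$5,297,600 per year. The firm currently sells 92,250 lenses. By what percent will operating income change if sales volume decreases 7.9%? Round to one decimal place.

Total contribution margin = 92,250 × R$71.10 = R$6,558,975.00.
Subtracting fixed costs: EBIT = R$6,558,975.00 − R$5,297,600 = R$1,261,375.00.
Degree of operating leverage = R$6,558,975.00 / R$1,261,375.00 = 5.1999.
%ΔEBIT = DOL × %ΔSales = 5.1999 × -7.9% = -41.1%.

-41.1%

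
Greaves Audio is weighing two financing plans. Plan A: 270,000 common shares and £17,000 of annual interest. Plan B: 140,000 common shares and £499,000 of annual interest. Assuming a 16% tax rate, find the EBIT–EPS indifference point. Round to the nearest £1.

£1,018,077

At indifference, (EBIT − 17,000)(1 − t)/270,000 = (EBIT − 499,000)(1 − t)/140,000.
Cancelling (1 − t) and cross-multiplying: 140,000·(EBIT − 17,000) = 270,000·(EBIT − 499,000).
Solving, EBIT = (499,000·270,000 − 17,000·140,000) / (270,000 − 140,000) = 132,350,000,000 / 130,000 = 1,018,076.92.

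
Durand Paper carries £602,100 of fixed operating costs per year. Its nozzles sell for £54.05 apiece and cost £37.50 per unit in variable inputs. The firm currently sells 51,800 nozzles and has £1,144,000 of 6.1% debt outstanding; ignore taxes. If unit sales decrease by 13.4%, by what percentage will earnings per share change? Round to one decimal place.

-62.0%

At 51,800 units, contribution = 51,800 × £16.55 = £857,290.00.
Subtracting fixed costs: EBIT = £857,290.00 − £602,100 = £255,190.00.
Interest = £69,784.00, so EBIT − I = £185,406.00.
Degree of combined leverage = contribution ÷ (EBIT − I) = £857,290.00 ÷ £185,406.00 = 4.6239.
%ΔEPS = DCL × %ΔSales = 4.6239 × -13.4% = -62.0%.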